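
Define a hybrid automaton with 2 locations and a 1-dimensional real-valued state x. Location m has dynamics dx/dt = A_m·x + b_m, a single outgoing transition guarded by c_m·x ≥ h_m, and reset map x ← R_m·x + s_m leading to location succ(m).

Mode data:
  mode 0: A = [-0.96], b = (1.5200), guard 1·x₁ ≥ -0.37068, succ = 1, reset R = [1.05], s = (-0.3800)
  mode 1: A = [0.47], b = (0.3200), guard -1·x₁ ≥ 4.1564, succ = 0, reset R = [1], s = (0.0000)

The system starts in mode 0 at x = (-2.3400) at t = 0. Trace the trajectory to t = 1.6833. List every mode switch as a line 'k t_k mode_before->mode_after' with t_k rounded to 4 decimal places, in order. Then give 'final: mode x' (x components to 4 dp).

1 0.7261 0->1
final: 1 -0.8194

Mode 0: guard c·x = -0.3707 hit at Δt = 0.7261 (t = 0.7261), x⁻ = (-0.3707) → reset → x⁺ = (-0.7692), jump to mode 1
Mode 1: flow for 0.9572 to horizon, guard not reached → x = (-0.8194)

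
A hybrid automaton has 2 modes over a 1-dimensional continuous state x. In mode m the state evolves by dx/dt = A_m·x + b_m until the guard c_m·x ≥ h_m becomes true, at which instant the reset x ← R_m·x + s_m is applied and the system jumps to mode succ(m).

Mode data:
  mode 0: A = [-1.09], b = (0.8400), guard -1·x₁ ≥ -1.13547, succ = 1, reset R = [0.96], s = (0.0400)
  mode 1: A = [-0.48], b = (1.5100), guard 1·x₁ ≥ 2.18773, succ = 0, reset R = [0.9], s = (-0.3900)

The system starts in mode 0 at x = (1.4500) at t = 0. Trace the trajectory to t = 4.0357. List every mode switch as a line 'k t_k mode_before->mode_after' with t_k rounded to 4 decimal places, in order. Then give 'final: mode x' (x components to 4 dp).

1 0.5704 0->1
2 2.1200 1->0
3 2.8498 0->1
final: 1 2.0050

Mode 0: guard c·x = -1.1355 hit at Δt = 0.5704 (t = 0.5704), x⁻ = (1.1355) → reset → x⁺ = (1.1301), jump to mode 1
Mode 1: guard c·x = 2.1877 hit at Δt = 1.5496 (t = 2.1200), x⁻ = (2.1877) → reset → x⁺ = (1.5790), jump to mode 0
Mode 0: guard c·x = -1.1355 hit at Δt = 0.7298 (t = 2.8498), x⁻ = (1.1355) → reset → x⁺ = (1.1301), jump to mode 1
Mode 1: flow for 1.1859 to horizon, guard not reached → x = (2.0050)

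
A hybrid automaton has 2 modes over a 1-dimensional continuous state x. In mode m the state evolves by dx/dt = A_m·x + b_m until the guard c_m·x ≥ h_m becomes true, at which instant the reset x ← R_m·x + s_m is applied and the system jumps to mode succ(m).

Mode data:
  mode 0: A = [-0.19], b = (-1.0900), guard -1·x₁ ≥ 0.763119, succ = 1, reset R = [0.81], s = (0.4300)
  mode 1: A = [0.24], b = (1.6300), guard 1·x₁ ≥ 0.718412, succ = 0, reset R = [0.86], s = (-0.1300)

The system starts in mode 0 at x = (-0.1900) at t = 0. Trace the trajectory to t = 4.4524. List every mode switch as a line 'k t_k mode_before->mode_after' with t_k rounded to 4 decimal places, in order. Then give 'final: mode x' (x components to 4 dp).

1 0.5740 0->1
2 1.1100 1->0
3 2.2908 0->1
4 2.8268 1->0
5 4.0076 0->1
final: 1 0.5558

Mode 0: guard c·x = 0.7631 hit at Δt = 0.5740 (t = 0.5740), x⁻ = (-0.7631) → reset → x⁺ = (-0.1881), jump to mode 1
Mode 1: guard c·x = 0.7184 hit at Δt = 0.5360 (t = 1.1100), x⁻ = (0.7184) → reset → x⁺ = (0.4878), jump to mode 0
Mode 0: guard c·x = 0.7631 hit at Δt = 1.1808 (t = 2.2908), x⁻ = (-0.7631) → reset → x⁺ = (-0.1881), jump to mode 1
Mode 1: guard c·x = 0.7184 hit at Δt = 0.5360 (t = 2.8268), x⁻ = (0.7184) → reset → x⁺ = (0.4878), jump to mode 0
Mode 0: guard c·x = 0.7631 hit at Δt = 1.1808 (t = 4.0076), x⁻ = (-0.7631) → reset → x⁺ = (-0.1881), jump to mode 1
Mode 1: flow for 0.4448 to horizon, guard not reached → x = (0.5558)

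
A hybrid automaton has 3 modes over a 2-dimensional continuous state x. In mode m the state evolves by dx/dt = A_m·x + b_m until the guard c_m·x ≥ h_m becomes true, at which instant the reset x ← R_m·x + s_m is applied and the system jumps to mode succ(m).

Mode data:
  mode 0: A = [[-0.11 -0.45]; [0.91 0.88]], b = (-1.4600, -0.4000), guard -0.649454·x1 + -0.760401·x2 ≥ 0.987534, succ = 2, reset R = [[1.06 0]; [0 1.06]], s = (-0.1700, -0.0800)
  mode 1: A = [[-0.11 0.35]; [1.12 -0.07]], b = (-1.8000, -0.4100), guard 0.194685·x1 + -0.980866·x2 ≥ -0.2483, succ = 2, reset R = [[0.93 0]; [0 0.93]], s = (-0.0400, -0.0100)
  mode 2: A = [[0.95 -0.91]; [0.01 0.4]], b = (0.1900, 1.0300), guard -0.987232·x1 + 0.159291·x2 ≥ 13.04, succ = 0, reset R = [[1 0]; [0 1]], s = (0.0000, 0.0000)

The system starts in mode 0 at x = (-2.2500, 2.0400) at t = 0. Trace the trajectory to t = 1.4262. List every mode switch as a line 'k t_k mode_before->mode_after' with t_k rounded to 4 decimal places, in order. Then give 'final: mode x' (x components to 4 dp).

1 0.4738 0->2
final: 2 -11.4570 3.1997

Mode 0: guard c·x = 0.9875 hit at Δt = 0.4738 (t = 0.4738), x⁻ = (-3.1797, 1.4171) → reset → x⁺ = (-3.5405, 1.4221), jump to mode 2
Mode 2: flow for 0.9524 to horizon, guard not reached → x = (-11.4570, 3.1997)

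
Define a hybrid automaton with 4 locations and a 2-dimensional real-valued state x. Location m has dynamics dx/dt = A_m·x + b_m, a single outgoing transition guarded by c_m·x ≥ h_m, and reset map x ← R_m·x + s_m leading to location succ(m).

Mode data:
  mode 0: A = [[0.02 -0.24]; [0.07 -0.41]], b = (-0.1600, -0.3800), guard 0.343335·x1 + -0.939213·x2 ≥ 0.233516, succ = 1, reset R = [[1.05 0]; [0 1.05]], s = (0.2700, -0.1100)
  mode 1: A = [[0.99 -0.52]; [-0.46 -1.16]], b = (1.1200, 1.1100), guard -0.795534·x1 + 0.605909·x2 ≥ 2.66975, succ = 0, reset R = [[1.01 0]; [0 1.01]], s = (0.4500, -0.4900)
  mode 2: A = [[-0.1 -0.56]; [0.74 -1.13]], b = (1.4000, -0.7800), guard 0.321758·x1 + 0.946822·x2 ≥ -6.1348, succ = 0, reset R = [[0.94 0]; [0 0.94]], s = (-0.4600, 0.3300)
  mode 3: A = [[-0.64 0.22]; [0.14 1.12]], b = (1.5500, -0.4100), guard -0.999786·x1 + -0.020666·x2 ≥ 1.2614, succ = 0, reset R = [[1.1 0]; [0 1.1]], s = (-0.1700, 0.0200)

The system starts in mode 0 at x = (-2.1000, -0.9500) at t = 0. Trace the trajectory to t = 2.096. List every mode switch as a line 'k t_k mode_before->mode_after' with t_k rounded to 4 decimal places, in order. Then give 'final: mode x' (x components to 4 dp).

Mode 0: guard c·x = 0.2335 hit at Δt = 0.4858 (t = 0.4858), x⁻ = (-2.0837, -1.0103) → reset → x⁺ = (-1.9178, -1.1708), jump to mode 1
Mode 1: guard c·x = 2.6698 hit at Δt = 0.8484 (t = 1.3342), x⁻ = (-2.7977, 0.7329) → reset → x⁺ = (-2.3757, 0.2502), jump to mode 0
Mode 0: flow for 0.7618 to horizon, guard not reached → x = (-2.5398, -0.1786)

1 0.4858 0->1
2 1.3342 1->0
final: 0 -2.5398 -0.1786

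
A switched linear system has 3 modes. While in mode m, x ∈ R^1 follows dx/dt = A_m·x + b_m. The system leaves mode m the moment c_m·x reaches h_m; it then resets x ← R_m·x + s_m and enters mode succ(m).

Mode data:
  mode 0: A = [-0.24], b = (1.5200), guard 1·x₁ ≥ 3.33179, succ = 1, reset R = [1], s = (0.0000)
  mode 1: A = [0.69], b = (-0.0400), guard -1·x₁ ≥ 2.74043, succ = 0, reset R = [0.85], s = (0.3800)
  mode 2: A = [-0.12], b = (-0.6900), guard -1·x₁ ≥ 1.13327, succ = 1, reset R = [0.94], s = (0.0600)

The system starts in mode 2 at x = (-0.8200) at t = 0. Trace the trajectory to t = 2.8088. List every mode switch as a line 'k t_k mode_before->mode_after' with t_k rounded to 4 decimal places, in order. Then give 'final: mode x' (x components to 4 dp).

1 0.5471 2->1
2 1.9496 1->0
final: 0 -0.4060

Mode 2: guard c·x = 1.1333 hit at Δt = 0.5471 (t = 0.5471), x⁻ = (-1.1333) → reset → x⁺ = (-1.0053), jump to mode 1
Mode 1: guard c·x = 2.7404 hit at Δt = 1.4025 (t = 1.9496), x⁻ = (-2.7404) → reset → x⁺ = (-1.9494), jump to mode 0
Mode 0: flow for 0.8592 to horizon, guard not reached → x = (-0.4060)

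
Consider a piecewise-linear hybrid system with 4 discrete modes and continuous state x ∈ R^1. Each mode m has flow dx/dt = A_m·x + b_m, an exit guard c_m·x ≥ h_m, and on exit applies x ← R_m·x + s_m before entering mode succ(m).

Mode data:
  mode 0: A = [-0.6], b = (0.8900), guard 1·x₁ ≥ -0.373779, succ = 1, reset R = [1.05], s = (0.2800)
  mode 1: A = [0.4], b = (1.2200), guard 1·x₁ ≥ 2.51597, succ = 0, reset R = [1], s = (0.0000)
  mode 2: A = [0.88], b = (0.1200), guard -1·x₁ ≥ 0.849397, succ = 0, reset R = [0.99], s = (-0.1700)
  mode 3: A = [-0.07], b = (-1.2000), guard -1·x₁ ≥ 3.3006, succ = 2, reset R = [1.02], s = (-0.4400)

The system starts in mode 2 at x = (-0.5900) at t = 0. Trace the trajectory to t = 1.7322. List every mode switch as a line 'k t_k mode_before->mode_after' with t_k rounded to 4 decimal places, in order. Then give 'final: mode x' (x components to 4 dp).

Mode 2: guard c·x = 0.8494 hit at Δt = 0.5139 (t = 0.5139), x⁻ = (-0.8494) → reset → x⁺ = (-1.0109), jump to mode 0
Mode 0: guard c·x = -0.3738 hit at Δt = 0.4916 (t = 1.0055), x⁻ = (-0.3738) → reset → x⁺ = (-0.1125), jump to mode 1
Mode 1: flow for 0.7267 to horizon, guard not reached → x = (0.8785)

1 0.5139 2->0
2 1.0055 0->1
final: 1 0.8785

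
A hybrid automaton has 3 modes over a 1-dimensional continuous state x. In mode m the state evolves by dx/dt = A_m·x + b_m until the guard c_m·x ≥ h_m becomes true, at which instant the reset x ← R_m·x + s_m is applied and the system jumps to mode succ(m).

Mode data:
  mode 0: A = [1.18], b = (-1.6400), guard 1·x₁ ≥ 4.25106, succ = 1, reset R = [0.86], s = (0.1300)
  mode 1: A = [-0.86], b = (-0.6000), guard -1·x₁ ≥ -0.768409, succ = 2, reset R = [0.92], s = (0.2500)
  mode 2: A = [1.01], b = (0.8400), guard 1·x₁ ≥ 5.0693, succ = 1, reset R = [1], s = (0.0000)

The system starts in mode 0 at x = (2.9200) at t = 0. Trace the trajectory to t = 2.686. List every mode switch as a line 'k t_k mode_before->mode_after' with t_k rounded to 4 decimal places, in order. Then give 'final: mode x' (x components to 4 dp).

1 0.5304 0->1
2 1.8302 1->2
final: 2 3.4136

Mode 0: guard c·x = 4.2511 hit at Δt = 0.5304 (t = 0.5304), x⁻ = (4.2511) → reset → x⁺ = (3.7859), jump to mode 1
Mode 1: guard c·x = -0.7684 hit at Δt = 1.2998 (t = 1.8302), x⁻ = (0.7684) → reset → x⁺ = (0.9569), jump to mode 2
Mode 2: flow for 0.8558 to horizon, guard not reached → x = (3.4136)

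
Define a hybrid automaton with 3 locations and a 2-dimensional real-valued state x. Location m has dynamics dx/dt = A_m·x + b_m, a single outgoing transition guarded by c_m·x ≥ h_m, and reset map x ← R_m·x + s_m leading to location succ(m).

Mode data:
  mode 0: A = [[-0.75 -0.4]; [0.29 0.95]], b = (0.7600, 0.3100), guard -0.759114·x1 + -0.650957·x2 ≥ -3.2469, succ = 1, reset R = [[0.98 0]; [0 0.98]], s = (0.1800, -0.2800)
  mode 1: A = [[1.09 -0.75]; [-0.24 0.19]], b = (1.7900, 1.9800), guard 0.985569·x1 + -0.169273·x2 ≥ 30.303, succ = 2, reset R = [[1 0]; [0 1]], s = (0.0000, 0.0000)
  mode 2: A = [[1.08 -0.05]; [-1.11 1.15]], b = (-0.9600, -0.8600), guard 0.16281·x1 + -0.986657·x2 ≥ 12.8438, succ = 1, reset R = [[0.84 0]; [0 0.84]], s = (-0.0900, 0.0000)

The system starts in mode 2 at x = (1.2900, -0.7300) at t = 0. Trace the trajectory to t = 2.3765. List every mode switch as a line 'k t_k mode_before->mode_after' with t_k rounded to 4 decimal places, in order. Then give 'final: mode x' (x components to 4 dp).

1 1.3502 2->1
final: 1 27.3305 -13.8042

Mode 2: guard c·x = 12.8438 hit at Δt = 1.3502 (t = 1.3502), x⁻ = (3.1756, -12.4935) → reset → x⁺ = (2.5775, -10.4945), jump to mode 1
Mode 1: flow for 1.0263 to horizon, guard not reached → x = (27.3305, -13.8042)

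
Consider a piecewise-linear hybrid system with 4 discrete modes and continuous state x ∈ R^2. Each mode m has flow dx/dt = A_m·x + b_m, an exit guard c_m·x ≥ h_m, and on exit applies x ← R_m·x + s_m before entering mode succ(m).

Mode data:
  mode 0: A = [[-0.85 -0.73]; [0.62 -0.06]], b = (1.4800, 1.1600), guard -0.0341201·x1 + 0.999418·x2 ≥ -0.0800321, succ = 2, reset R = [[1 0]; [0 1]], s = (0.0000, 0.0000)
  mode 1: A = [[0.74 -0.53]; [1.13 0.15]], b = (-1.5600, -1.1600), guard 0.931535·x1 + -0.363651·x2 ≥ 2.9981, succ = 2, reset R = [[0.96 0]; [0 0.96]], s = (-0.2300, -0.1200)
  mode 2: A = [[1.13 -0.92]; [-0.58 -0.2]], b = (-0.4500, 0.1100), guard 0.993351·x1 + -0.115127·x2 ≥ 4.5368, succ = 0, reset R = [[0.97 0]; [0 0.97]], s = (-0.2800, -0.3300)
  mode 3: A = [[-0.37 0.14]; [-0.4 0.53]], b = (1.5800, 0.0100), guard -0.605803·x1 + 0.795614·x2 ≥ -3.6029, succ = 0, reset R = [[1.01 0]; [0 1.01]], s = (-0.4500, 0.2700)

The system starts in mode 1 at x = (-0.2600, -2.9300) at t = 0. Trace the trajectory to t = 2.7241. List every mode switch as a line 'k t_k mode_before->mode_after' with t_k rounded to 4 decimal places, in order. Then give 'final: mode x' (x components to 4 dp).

Mode 1: guard c·x = 2.9981 hit at Δt = 1.5501 (t = 1.5501), x⁻ = (1.0210, -5.6290) → reset → x⁺ = (0.7502, -5.5238), jump to mode 2
Mode 2: guard c·x = 4.5368 hit at Δt = 0.4486 (t = 1.9987), x⁻ = (3.9232, -5.5566) → reset → x⁺ = (3.5255, -5.7199), jump to mode 0
Mode 0: flow for 0.7254 to horizon, guard not reached → x = (4.3463, -2.8451)

1 1.5501 1->2
2 1.9987 2->0
final: 0 4.3463 -2.8451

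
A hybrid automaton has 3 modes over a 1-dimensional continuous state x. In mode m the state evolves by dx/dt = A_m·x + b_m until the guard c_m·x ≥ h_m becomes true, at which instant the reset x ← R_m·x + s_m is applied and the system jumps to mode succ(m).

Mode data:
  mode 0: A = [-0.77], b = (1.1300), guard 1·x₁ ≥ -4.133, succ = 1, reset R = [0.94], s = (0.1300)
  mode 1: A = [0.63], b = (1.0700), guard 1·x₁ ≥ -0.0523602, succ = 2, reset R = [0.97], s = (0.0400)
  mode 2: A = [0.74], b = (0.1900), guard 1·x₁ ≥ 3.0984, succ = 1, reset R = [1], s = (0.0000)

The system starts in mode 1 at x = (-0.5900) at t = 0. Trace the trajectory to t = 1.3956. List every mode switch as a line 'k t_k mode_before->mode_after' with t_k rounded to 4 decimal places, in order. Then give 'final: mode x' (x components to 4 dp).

Mode 1: guard c·x = -0.0524 hit at Δt = 0.6277 (t = 0.6277), x⁻ = (-0.0524) → reset → x⁺ = (-0.0108), jump to mode 2
Mode 2: flow for 0.7679 to horizon, guard not reached → x = (0.1774)

1 0.6277 1->2
final: 2 0.1774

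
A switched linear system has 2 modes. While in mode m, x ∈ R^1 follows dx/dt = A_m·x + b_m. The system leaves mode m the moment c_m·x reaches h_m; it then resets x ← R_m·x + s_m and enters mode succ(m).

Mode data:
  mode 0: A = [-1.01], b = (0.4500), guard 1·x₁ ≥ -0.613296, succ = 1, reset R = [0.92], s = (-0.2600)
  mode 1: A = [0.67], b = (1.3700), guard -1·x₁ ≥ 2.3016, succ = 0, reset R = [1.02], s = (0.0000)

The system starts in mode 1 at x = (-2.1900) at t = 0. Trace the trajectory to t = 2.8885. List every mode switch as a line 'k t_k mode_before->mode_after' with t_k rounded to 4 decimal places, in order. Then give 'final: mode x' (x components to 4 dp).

1 0.8509 1->0
2 1.8113 0->1
final: 1 0.4670

Mode 1: guard c·x = 2.3016 hit at Δt = 0.8509 (t = 0.8509), x⁻ = (-2.3016) → reset → x⁺ = (-2.3476), jump to mode 0
Mode 0: guard c·x = -0.6133 hit at Δt = 0.9604 (t = 1.8113), x⁻ = (-0.6133) → reset → x⁺ = (-0.8242), jump to mode 1
Mode 1: flow for 1.0772 to horizon, guard not reached → x = (0.4670)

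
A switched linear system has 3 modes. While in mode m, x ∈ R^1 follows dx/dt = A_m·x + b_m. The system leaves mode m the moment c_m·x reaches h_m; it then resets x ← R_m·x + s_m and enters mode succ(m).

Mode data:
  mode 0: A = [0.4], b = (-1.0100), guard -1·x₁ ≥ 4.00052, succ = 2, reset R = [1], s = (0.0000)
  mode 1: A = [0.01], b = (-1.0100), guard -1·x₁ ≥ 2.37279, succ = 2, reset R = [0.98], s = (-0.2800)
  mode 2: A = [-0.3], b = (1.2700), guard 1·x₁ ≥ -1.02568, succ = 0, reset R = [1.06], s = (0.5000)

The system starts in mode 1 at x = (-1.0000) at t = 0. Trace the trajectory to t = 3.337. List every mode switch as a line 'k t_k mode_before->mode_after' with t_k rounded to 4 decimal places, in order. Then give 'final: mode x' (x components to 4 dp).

Mode 1: guard c·x = 2.3728 hit at Δt = 1.3369 (t = 1.3369), x⁻ = (-2.3728) → reset → x⁺ = (-2.6053), jump to mode 2
Mode 2: guard c·x = -1.0257 hit at Δt = 0.8755 (t = 2.2124), x⁻ = (-1.0257) → reset → x⁺ = (-0.5872), jump to mode 0
Mode 0: flow for 1.1246 to horizon, guard not reached → x = (-2.3552)

1 1.3369 1->2
2 2.2124 2->0
final: 0 -2.3552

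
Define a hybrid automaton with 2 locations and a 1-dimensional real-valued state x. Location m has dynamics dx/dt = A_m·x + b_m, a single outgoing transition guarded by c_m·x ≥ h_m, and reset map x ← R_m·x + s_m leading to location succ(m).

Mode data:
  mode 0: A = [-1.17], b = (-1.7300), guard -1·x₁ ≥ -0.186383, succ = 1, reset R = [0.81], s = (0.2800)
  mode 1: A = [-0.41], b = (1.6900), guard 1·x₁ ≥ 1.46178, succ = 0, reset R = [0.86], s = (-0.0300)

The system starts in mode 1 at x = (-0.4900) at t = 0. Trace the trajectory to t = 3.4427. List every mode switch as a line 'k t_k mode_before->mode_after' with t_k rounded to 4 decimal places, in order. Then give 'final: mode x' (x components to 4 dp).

1 1.3421 1->0
2 1.7571 0->1
3 2.5559 1->0
4 2.9709 0->1
final: 1 1.0802

Mode 1: guard c·x = 1.4618 hit at Δt = 1.3421 (t = 1.3421), x⁻ = (1.4618) → reset → x⁺ = (1.2271), jump to mode 0
Mode 0: guard c·x = -0.1864 hit at Δt = 0.4150 (t = 1.7571), x⁻ = (0.1864) → reset → x⁺ = (0.4310), jump to mode 1
Mode 1: guard c·x = 1.4618 hit at Δt = 0.7988 (t = 2.5559), x⁻ = (1.4618) → reset → x⁺ = (1.2271), jump to mode 0
Mode 0: guard c·x = -0.1864 hit at Δt = 0.4150 (t = 2.9709), x⁻ = (0.1864) → reset → x⁺ = (0.4310), jump to mode 1
Mode 1: flow for 0.4718 to horizon, guard not reached → x = (1.0802)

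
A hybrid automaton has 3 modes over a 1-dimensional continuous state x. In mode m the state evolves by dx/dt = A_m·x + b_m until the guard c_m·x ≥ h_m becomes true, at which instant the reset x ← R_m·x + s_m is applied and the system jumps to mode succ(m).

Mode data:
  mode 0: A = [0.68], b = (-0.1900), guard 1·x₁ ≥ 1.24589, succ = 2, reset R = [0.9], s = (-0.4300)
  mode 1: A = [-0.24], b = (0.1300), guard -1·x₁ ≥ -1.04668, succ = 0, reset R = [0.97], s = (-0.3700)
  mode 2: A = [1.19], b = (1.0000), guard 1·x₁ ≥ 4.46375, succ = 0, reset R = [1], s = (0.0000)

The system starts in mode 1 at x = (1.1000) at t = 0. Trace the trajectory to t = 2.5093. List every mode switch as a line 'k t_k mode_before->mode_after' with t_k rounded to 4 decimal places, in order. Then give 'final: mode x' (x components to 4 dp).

1 0.4182 1->0
2 1.8467 0->2
final: 2 2.5293

Mode 1: guard c·x = -1.0467 hit at Δt = 0.4182 (t = 0.4182), x⁻ = (1.0467) → reset → x⁺ = (0.6453), jump to mode 0
Mode 0: guard c·x = 1.2459 hit at Δt = 1.4285 (t = 1.8467), x⁻ = (1.2459) → reset → x⁺ = (0.6913), jump to mode 2
Mode 2: flow for 0.6626 to horizon, guard not reached → x = (2.5293)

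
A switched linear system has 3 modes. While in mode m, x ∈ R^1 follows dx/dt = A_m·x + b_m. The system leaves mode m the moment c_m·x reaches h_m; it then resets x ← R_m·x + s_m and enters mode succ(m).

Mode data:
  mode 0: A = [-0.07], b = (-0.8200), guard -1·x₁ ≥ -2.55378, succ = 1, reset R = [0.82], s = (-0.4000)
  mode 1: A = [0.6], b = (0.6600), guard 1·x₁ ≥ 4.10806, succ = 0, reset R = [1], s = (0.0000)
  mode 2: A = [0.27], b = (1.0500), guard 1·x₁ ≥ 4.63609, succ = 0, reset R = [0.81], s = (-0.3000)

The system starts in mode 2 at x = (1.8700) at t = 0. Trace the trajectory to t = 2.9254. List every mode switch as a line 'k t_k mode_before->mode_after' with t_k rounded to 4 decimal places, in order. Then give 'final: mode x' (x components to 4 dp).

Mode 2: guard c·x = 4.6361 hit at Δt = 1.4528 (t = 1.4528), x⁻ = (4.6361) → reset → x⁺ = (3.4552), jump to mode 0
Mode 0: guard c·x = -2.5538 hit at Δt = 0.8752 (t = 2.3280), x⁻ = (2.5538) → reset → x⁺ = (1.6941), jump to mode 1
Mode 1: flow for 0.5974 to horizon, guard not reached → x = (2.8986)

1 1.4528 2->0
2 2.3280 0->1
final: 1 2.8986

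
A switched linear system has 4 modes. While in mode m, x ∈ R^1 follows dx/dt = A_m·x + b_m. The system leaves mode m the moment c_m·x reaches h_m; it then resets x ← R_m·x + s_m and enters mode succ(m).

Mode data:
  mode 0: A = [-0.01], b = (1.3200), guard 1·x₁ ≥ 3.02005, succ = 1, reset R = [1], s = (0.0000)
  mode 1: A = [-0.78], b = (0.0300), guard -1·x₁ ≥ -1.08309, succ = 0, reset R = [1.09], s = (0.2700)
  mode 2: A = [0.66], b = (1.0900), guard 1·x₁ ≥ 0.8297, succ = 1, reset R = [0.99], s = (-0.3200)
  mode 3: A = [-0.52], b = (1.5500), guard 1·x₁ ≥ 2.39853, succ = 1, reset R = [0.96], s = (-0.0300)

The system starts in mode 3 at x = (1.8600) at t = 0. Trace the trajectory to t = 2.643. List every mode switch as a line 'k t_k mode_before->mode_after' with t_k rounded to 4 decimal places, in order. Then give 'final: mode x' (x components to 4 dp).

1 1.2594 3->1
2 2.2340 1->0
final: 0 1.9834

Mode 3: guard c·x = 2.3985 hit at Δt = 1.2594 (t = 1.2594), x⁻ = (2.3985) → reset → x⁺ = (2.2726), jump to mode 1
Mode 1: guard c·x = -1.0831 hit at Δt = 0.9746 (t = 2.2340), x⁻ = (1.0831) → reset → x⁺ = (1.4506), jump to mode 0
Mode 0: flow for 0.4090 to horizon, guard not reached → x = (1.9834)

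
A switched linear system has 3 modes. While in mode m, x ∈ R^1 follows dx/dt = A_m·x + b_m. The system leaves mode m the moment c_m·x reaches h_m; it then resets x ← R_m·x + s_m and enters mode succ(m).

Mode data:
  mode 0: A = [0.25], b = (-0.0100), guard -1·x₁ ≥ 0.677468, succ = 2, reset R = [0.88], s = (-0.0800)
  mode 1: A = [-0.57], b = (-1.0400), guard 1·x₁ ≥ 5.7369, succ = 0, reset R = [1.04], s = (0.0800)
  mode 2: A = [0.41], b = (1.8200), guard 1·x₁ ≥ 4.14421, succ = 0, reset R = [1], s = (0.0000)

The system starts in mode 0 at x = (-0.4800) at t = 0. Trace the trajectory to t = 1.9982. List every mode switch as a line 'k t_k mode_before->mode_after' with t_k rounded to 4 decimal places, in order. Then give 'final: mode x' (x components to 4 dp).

Mode 0: guard c·x = 0.6775 hit at Δt = 1.2876 (t = 1.2876), x⁻ = (-0.6775) → reset → x⁺ = (-0.6762), jump to mode 2
Mode 2: flow for 0.7106 to horizon, guard not reached → x = (0.5965)

1 1.2876 0->2
final: 2 0.5965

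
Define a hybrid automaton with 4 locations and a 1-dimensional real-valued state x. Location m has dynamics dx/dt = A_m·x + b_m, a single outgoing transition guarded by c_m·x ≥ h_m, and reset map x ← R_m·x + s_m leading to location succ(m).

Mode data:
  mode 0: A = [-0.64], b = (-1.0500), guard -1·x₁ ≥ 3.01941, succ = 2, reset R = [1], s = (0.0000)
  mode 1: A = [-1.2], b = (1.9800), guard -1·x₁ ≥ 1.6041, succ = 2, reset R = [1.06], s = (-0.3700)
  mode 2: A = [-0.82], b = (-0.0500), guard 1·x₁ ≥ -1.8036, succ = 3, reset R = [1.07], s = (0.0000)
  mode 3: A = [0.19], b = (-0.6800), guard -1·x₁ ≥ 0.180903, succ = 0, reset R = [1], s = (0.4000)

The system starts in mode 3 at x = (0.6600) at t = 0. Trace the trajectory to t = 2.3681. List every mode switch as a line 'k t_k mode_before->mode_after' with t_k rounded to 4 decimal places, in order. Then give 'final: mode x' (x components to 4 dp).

1 1.3324 3->0
final: 0 -0.6822

Mode 3: guard c·x = 0.1809 hit at Δt = 1.3324 (t = 1.3324), x⁻ = (-0.1809) → reset → x⁺ = (0.2191), jump to mode 0
Mode 0: flow for 1.0357 to horizon, guard not reached → x = (-0.6822)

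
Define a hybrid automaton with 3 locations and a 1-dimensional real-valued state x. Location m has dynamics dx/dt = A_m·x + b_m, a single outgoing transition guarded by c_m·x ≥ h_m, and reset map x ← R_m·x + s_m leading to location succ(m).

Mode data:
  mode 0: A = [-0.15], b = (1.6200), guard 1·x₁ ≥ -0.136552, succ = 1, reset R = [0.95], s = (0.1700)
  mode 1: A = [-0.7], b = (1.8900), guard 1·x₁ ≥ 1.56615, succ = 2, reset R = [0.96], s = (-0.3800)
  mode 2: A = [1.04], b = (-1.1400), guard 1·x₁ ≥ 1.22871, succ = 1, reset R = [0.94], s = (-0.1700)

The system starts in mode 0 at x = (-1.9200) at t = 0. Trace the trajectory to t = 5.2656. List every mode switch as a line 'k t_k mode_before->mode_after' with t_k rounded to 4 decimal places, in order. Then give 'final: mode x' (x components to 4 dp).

1 1.0071 0->1
2 2.2251 1->2
3 3.7427 2->1
4 4.3338 1->2
final: 2 1.1682

Mode 0: guard c·x = -0.1366 hit at Δt = 1.0071 (t = 1.0071), x⁻ = (-0.1366) → reset → x⁺ = (0.0403), jump to mode 1
Mode 1: guard c·x = 1.5661 hit at Δt = 1.2180 (t = 2.2251), x⁻ = (1.5661) → reset → x⁺ = (1.1235), jump to mode 2
Mode 2: guard c·x = 1.2287 hit at Δt = 1.5176 (t = 3.7427), x⁻ = (1.2287) → reset → x⁺ = (0.9850), jump to mode 1
Mode 1: guard c·x = 1.5661 hit at Δt = 0.5911 (t = 4.3338), x⁻ = (1.5661) → reset → x⁺ = (1.1235), jump to mode 2
Mode 2: flow for 0.9318 to horizon, guard not reached → x = (1.1682)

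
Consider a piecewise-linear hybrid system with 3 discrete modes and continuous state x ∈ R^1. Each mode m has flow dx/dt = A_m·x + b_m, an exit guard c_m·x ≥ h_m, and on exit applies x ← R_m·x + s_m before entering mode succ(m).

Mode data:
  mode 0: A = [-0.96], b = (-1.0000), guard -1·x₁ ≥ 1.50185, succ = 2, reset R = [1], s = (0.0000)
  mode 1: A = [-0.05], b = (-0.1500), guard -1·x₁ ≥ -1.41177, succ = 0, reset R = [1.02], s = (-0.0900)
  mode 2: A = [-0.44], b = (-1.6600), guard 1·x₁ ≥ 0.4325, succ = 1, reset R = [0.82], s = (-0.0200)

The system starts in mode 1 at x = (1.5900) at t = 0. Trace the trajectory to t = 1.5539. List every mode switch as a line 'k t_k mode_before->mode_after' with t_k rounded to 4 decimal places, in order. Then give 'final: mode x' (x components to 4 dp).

Mode 1: guard c·x = -1.4118 hit at Δt = 0.7921 (t = 0.7921), x⁻ = (1.4118) → reset → x⁺ = (1.3500), jump to mode 0
Mode 0: flow for 0.7618 to horizon, guard not reached → x = (0.1094)

1 0.7921 1->0
final: 0 0.1094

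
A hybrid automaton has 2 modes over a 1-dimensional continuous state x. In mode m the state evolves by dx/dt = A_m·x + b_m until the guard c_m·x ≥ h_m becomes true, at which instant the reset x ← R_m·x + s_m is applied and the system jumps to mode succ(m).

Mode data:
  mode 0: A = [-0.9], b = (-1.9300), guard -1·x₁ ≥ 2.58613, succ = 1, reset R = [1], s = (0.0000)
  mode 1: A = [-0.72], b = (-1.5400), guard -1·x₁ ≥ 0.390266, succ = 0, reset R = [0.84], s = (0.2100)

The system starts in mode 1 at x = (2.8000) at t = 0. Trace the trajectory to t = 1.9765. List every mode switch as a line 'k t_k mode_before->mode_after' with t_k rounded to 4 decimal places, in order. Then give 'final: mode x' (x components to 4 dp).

1 1.4421 1->0
final: 0 -0.8916

Mode 1: guard c·x = 0.3903 hit at Δt = 1.4421 (t = 1.4421), x⁻ = (-0.3903) → reset → x⁺ = (-0.1178), jump to mode 0
Mode 0: flow for 0.5344 to horizon, guard not reached → x = (-0.8916)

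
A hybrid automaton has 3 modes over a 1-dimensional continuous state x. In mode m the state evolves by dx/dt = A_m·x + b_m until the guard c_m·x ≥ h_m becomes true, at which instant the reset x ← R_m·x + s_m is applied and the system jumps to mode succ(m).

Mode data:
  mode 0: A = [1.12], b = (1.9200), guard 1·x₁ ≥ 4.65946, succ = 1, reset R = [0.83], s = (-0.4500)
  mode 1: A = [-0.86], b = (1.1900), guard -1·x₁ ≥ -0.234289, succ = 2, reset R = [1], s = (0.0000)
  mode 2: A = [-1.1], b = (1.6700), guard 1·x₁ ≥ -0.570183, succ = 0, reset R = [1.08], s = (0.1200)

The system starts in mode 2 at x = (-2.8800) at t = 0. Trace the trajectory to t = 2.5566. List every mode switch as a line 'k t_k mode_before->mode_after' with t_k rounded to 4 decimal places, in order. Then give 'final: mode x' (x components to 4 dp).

1 0.6771 2->0
2 2.1544 0->1
final: 1 2.8227

Mode 2: guard c·x = -0.5702 hit at Δt = 0.6771 (t = 0.6771), x⁻ = (-0.5702) → reset → x⁺ = (-0.4958), jump to mode 0
Mode 0: guard c·x = 4.6595 hit at Δt = 1.4773 (t = 2.1544), x⁻ = (4.6595) → reset → x⁺ = (3.4174), jump to mode 1
Mode 1: flow for 0.4022 to horizon, guard not reached → x = (2.8227)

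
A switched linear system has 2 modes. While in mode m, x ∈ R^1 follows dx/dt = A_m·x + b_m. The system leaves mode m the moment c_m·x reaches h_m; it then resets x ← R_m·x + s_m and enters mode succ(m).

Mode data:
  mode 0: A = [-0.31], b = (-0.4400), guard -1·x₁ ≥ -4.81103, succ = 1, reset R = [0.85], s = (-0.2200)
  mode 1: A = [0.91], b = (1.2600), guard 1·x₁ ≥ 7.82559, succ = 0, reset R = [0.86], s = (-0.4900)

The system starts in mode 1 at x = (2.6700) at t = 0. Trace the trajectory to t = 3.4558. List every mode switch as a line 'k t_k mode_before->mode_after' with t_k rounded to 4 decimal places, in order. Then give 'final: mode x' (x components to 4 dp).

1 0.9016 1->0
2 1.5677 0->1
3 2.1845 1->0
4 2.8506 0->1
final: 1 7.7282

Mode 1: guard c·x = 7.8256 hit at Δt = 0.9016 (t = 0.9016), x⁻ = (7.8256) → reset → x⁺ = (6.2400), jump to mode 0
Mode 0: guard c·x = -4.8110 hit at Δt = 0.6661 (t = 1.5677), x⁻ = (4.8110) → reset → x⁺ = (3.8694), jump to mode 1
Mode 1: guard c·x = 7.8256 hit at Δt = 0.6168 (t = 2.1845), x⁻ = (7.8256) → reset → x⁺ = (6.2400), jump to mode 0
Mode 0: guard c·x = -4.8110 hit at Δt = 0.6661 (t = 2.8506), x⁻ = (4.8110) → reset → x⁺ = (3.8694), jump to mode 1
Mode 1: flow for 0.6052 to horizon, guard not reached → x = (7.7282)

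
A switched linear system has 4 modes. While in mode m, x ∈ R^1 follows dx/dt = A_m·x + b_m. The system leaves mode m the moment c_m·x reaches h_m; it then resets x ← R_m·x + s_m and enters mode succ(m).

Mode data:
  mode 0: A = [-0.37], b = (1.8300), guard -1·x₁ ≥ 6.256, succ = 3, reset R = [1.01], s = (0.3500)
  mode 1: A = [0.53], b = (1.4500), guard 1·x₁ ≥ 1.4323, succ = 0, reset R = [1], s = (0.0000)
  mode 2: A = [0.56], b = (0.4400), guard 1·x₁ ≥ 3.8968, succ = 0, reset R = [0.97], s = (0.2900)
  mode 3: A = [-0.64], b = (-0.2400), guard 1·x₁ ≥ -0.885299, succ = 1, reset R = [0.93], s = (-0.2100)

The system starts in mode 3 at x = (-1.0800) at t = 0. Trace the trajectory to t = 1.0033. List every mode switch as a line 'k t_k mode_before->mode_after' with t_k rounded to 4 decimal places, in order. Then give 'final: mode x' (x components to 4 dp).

Mode 3: guard c·x = -0.8853 hit at Δt = 0.5050 (t = 0.5050), x⁻ = (-0.8853) → reset → x⁺ = (-1.0333), jump to mode 1
Mode 1: flow for 0.4983 to horizon, guard not reached → x = (-0.5187)

1 0.5050 3->1
final: 1 -0.5187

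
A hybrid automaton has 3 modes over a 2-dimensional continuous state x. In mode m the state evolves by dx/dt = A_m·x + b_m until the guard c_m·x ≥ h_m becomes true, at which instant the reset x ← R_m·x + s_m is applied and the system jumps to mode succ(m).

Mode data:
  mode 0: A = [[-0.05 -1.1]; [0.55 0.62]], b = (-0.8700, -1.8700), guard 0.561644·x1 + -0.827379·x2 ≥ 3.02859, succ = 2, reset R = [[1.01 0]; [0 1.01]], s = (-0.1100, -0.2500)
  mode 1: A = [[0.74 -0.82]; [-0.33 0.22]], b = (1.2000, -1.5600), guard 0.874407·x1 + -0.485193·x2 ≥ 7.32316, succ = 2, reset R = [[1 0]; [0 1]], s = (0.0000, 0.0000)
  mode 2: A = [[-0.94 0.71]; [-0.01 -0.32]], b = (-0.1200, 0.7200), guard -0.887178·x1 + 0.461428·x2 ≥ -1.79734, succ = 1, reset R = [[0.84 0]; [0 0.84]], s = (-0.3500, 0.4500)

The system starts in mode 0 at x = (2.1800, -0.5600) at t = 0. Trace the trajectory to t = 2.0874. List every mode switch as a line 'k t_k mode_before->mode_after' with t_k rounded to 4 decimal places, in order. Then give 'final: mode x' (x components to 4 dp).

1 1.0004 0->2
2 1.4088 2->1
final: 1 3.2909 -2.6759

Mode 0: guard c·x = 3.0286 hit at Δt = 1.0004 (t = 1.0004), x⁻ = (2.5174, -1.9516) → reset → x⁺ = (2.4325, -2.2211), jump to mode 2
Mode 2: guard c·x = -1.7973 hit at Δt = 0.4084 (t = 1.4088), x⁻ = (1.1521, -1.6800) → reset → x⁺ = (0.6178, -0.9612), jump to mode 1
Mode 1: flow for 0.6786 to horizon, guard not reached → x = (3.2909, -2.6759)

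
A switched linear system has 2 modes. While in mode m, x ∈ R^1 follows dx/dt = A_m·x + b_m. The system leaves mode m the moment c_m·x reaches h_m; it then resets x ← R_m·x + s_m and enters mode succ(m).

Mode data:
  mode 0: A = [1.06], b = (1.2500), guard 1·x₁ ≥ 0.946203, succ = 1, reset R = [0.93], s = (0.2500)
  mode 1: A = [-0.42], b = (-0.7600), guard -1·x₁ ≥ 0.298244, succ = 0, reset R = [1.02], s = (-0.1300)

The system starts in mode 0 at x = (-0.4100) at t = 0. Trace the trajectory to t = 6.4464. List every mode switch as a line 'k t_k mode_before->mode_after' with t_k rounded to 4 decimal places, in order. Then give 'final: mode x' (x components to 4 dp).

Mode 0: guard c·x = 0.9462 hit at Δt = 0.9588 (t = 0.9588), x⁻ = (0.9462) → reset → x⁺ = (1.1300), jump to mode 1
Mode 1: guard c·x = 0.2982 hit at Δt = 1.5840 (t = 2.5428), x⁻ = (-0.2982) → reset → x⁺ = (-0.4342), jump to mode 0
Mode 0: guard c·x = 0.9462 hit at Δt = 0.9890 (t = 3.5318), x⁻ = (0.9462) → reset → x⁺ = (1.1300), jump to mode 1
Mode 1: guard c·x = 0.2982 hit at Δt = 1.5840 (t = 5.1158), x⁻ = (-0.2982) → reset → x⁺ = (-0.4342), jump to mode 0
Mode 0: guard c·x = 0.9462 hit at Δt = 0.9890 (t = 6.1047), x⁻ = (0.9462) → reset → x⁺ = (1.1300), jump to mode 1
Mode 1: flow for 0.3417 to horizon, guard not reached → x = (0.7370)

1 0.9588 0->1
2 2.5428 1->0
3 3.5318 0->1
4 5.1158 1->0
5 6.1047 0->1
final: 1 0.7370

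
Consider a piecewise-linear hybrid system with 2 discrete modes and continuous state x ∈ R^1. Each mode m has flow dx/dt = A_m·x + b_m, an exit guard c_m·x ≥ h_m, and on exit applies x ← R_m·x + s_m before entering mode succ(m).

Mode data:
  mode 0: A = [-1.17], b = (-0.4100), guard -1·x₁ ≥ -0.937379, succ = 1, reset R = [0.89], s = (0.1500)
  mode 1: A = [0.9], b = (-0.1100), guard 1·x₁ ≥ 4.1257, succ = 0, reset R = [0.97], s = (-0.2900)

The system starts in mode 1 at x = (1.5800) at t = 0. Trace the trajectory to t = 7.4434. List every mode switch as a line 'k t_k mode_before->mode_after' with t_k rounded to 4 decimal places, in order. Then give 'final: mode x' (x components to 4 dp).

1 1.1225 1->0
2 2.1044 0->1
3 3.8106 1->0
4 4.7925 0->1
5 6.4988 1->0
final: 0 0.9948

Mode 1: guard c·x = 4.1257 hit at Δt = 1.1225 (t = 1.1225), x⁻ = (4.1257) → reset → x⁺ = (3.7119), jump to mode 0
Mode 0: guard c·x = -0.9374 hit at Δt = 0.9819 (t = 2.1044), x⁻ = (0.9374) → reset → x⁺ = (0.9843), jump to mode 1
Mode 1: guard c·x = 4.1257 hit at Δt = 1.7062 (t = 3.8106), x⁻ = (4.1257) → reset → x⁺ = (3.7119), jump to mode 0
Mode 0: guard c·x = -0.9374 hit at Δt = 0.9819 (t = 4.7925), x⁻ = (0.9374) → reset → x⁺ = (0.9843), jump to mode 1
Mode 1: guard c·x = 4.1257 hit at Δt = 1.7062 (t = 6.4988), x⁻ = (4.1257) → reset → x⁺ = (3.7119), jump to mode 0
Mode 0: flow for 0.9446 to horizon, guard not reached → x = (0.9948)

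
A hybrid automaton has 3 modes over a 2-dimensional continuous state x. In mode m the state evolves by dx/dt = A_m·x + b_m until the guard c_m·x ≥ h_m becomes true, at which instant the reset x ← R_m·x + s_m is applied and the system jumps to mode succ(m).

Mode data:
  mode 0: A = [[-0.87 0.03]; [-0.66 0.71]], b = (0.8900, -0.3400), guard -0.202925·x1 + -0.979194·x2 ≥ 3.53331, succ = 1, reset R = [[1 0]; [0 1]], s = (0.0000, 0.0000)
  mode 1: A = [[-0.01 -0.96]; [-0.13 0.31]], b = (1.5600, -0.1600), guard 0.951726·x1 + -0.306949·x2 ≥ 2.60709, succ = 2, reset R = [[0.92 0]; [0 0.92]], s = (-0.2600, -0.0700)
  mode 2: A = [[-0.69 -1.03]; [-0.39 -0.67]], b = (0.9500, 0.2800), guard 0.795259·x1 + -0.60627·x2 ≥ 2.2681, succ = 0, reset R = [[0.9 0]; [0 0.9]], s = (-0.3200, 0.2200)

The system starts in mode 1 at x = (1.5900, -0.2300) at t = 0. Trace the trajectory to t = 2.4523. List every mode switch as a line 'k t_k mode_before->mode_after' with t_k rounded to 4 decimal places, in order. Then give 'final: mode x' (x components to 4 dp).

Mode 1: guard c·x = 2.6071 hit at Δt = 0.5216 (t = 0.5216), x⁻ = (2.5741, -0.5124) → reset → x⁺ = (2.1082, -0.5414), jump to mode 2
Mode 2: guard c·x = 2.2681 hit at Δt = 1.5230 (t = 2.0446), x⁻ = (2.2827, -0.7468) → reset → x⁺ = (1.7344, -0.4521), jump to mode 0
Mode 0: flow for 0.4077 to horizon, guard not reached → x = (1.5130, -1.2713)

1 0.5216 1->2
2 2.0446 2->0
final: 0 1.5130 -1.2713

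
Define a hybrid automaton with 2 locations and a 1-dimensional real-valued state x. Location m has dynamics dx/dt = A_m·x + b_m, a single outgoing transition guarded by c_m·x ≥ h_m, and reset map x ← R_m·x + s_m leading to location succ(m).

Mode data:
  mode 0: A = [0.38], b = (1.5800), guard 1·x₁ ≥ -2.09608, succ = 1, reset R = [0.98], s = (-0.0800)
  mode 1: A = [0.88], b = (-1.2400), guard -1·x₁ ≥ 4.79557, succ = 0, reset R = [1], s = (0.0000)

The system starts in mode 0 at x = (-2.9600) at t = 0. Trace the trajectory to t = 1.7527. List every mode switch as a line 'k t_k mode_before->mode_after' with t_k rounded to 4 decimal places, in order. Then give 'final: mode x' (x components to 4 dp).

Mode 0: guard c·x = -2.0961 hit at Δt = 1.4290 (t = 1.4290), x⁻ = (-2.0961) → reset → x⁺ = (-2.1342), jump to mode 1
Mode 1: flow for 0.3237 to horizon, guard not reached → x = (-3.3019)

1 1.4290 0->1
final: 1 -3.3019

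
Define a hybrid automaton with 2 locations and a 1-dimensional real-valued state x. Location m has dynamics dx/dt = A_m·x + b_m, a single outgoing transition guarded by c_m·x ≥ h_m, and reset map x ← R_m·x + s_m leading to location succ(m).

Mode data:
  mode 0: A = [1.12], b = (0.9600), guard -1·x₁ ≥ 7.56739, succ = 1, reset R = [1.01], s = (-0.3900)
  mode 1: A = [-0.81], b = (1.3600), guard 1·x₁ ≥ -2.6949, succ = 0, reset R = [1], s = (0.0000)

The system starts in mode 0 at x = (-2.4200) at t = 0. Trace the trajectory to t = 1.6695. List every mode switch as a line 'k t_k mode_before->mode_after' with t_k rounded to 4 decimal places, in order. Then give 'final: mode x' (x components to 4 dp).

1 1.3010 0->1
final: 1 -5.5268

Mode 0: guard c·x = 7.5674 hit at Δt = 1.3010 (t = 1.3010), x⁻ = (-7.5674) → reset → x⁺ = (-8.0331), jump to mode 1
Mode 1: flow for 0.3685 to horizon, guard not reached → x = (-5.5268)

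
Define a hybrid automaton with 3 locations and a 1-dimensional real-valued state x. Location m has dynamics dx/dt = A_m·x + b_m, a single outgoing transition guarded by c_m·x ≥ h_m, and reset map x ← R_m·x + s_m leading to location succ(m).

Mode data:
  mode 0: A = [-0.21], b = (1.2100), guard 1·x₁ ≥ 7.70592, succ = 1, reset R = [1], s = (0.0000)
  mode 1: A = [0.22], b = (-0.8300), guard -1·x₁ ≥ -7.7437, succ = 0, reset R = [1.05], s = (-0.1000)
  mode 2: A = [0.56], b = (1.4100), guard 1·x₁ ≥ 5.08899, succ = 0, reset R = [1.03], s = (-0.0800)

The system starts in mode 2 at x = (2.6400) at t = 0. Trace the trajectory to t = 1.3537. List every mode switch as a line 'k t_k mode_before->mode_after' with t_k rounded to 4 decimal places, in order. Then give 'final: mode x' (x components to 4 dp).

Mode 2: guard c·x = 5.0890 hit at Δt = 0.6938 (t = 0.6938), x⁻ = (5.0890) → reset → x⁺ = (5.1617), jump to mode 0
Mode 0: flow for 0.6599 to horizon, guard not reached → x = (5.2393)

1 0.6938 2->0
final: 0 5.2393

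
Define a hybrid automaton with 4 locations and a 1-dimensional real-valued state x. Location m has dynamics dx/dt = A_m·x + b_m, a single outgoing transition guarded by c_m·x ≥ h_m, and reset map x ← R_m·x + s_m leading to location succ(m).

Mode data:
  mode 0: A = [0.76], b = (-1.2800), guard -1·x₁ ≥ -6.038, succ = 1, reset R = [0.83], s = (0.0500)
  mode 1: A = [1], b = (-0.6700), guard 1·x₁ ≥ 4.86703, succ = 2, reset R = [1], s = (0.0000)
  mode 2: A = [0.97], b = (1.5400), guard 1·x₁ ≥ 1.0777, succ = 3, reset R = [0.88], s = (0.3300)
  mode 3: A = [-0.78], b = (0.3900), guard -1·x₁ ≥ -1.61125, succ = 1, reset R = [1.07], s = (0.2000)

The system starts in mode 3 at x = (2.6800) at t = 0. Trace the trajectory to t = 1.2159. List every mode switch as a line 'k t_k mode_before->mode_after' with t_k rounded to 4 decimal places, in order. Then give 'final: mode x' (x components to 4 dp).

1 0.8639 3->1
final: 1 2.4531

Mode 3: guard c·x = -1.6113 hit at Δt = 0.8639 (t = 0.8639), x⁻ = (1.6113) → reset → x⁺ = (1.9240), jump to mode 1
Mode 1: flow for 0.3520 to horizon, guard not reached → x = (2.4531)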